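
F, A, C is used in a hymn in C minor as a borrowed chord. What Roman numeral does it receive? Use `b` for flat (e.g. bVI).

The root F is the diatonic 4th degree of C minor; the borrowing shows in the chord quality. F–A–C is a major chord — the form found in C major, not the diatonic iv (Fm). Borrowed into C minor it is written IV.

IV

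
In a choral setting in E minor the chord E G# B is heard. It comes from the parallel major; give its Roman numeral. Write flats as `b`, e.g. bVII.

The root E is the diatonic 1st degree of E minor; the borrowing shows in the chord quality. E–G#–B is a major chord — the form found in E major, not the diatonic i (Em). Borrowed into E minor it is written I.

I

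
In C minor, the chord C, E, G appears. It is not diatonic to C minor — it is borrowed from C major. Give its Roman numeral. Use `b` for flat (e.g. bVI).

I

C is scale degree 1 in C minor. The diatonic chord on degree 1 would be Cm (i), but C–E–G is the major chord from C major. As a borrowed chord it is labeled I.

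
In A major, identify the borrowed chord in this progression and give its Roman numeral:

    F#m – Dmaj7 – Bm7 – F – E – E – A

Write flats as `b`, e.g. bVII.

bVI

In A major the diatonic chords are A, Bm, C#m, D, E, F#m, G#dim. F#m, Dmaj7, Bm7, E and A are all diatonic. But F (F–A–C) is foreign: the diatonic vi on degree 6 is F#m, whereas F comes from A minor. It is labeled bVI.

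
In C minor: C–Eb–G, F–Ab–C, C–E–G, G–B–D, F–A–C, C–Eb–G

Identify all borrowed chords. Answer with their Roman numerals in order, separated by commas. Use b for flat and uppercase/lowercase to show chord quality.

I, IV

C minor has the diatonic set Cm, Ddim, Eb, Fm, G, Ab, Bb (with V from harmonic minor). Of the given chords, C–Eb–G = Cm, F–Ab–C = Fm and G–B–D = G are diatonic. But C–E–G is foreign: the diatonic i on degree 1 is Cm, whereas C comes from C major. It is labeled I. F–A–C doesn't fit — on degree 4 C minor would have Fm (iv). F is the degree-4 chord of C major, so it is the borrowed IV.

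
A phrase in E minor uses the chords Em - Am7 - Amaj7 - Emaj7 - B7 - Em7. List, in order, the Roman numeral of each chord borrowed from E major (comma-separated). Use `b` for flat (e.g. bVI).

In E minor (with V from harmonic minor) the diatonic chords are Em, F#dim, G, Am, B, C, D. Em, Am7, B7 and Em7 are all diatonic. But Amaj7 (A–C#–E–G#) is foreign: the diatonic iv on degree 4 is Am, whereas Amaj7 comes from E major. It is labeled IVmaj7. Emaj7 (E–G#–B–D#) doesn't fit — on degree 1 E minor would have Em (i). Emaj7 is the degree-1 chord of E major, so it is the borrowed Imaj7.

IVmaj7, Imaj7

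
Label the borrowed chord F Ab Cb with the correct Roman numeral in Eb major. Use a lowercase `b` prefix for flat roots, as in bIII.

ii°

The root F is the diatonic 2nd degree of Eb major; the borrowing shows in the chord quality. Diatonically Eb major has Fm (ii) on that degree; F–Ab–Cb is instead the diminished chord native to Eb minor, so it takes the label ii°.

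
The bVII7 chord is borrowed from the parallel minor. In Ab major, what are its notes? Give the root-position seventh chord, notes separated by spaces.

Gb Bb Db Fb

bVII7 is built on the lowered scale degree 7. In Ab major degree 7 is G; lowered it becomes Gb. Building the dominant-seventh chord from the parallel minor on Gb: Gb–Bb–Db–Fb.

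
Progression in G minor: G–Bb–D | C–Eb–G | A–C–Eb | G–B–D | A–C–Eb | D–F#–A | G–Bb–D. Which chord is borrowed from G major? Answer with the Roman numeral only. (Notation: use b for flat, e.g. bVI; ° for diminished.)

In G minor (with V from harmonic minor) the diatonic chords are Gm, Adim, Bb, Cm, D, Eb, F. G–Bb–D = Gm, C–Eb–G = Cm, A–C–Eb = Adim and D–F#–A = D all belong to that set. G–B–D is not: scale degree 1 in G minor carries Gm (i). In G major the chord on that degree is G, so here it functions as I, borrowed from the parallel major.

I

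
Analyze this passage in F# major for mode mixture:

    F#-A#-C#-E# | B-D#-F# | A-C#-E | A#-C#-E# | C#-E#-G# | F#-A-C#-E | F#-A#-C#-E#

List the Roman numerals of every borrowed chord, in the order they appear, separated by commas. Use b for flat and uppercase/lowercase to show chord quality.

bIII, i7

F# major has the diatonic set F#, G#m, A#m, B, C#, D#m, E#dim. Of the given chords, F#–A#–C#–E# = F#maj7, B–D#–F# = B, A#–C#–E# = A#m and C#–E#–G# = C# are diatonic. But A–C#–E is foreign: the diatonic iii on degree 3 is A#m, whereas A comes from F# minor. It is labeled bIII. F#–A–C#–E doesn't fit — on degree 1 F# major would have F# (I). F#m7 is the degree-1 chord of F# minor, so it is the borrowed i7.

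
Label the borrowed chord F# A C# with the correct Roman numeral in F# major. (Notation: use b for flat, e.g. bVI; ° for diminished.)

F# is scale degree 1 in F# major. F#–A–C# is a minor chord — the form found in F# minor, not the diatonic I (F#). Borrowed into F# major it is written i.

i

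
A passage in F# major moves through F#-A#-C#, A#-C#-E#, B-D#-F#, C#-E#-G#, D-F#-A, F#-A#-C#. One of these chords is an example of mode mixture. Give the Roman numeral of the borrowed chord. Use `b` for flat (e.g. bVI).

bVI

The diatonic triads in F# major are F#, G#m, A#m, B, C#, D#m, E#dim. F#–A#–C# = F#, A#–C#–E# = A#m, B–D#–F# = B and C#–E#–G# = C# all belong to that set. D–F#–A is not: scale degree 6 in F# major carries D#m (vi). In F# minor the chord on that degree is D, so here it functions as bVI, borrowed from the parallel minor.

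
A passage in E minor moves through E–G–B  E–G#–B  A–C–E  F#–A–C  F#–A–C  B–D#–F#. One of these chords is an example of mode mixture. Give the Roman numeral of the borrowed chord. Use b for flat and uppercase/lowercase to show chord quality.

In E minor (with V from harmonic minor) the diatonic chords are Em, F#dim, G, Am, B, C, D. Of the given chords, E–G–B = Em, A–C–E = Am, F#–A–C = F#dim and B–D#–F# = B are diatonic. E–G#–B doesn't fit — on degree 1 E minor would have Em (i). E is the degree-1 chord of E major, so it is the borrowed I.

I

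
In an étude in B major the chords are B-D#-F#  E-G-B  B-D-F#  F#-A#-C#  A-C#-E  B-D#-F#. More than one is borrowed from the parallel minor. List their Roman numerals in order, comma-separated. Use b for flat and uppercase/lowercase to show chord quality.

iv, i, bVII

B major has the diatonic set B, C#m, D#m, E, F#, G#m, A#dim. Of the given chords, B–D#–F# = B and F#–A#–C# = F# are diatonic. But E–G–B is foreign: the diatonic IV on degree 4 is E, whereas Em comes from B minor. It is labeled iv. But B–D–F# is foreign: the diatonic I on degree 1 is B, whereas Bm comes from B minor. It is labeled i. But A–C#–E is foreign: the diatonic vii° on degree 7 is A#dim, whereas A comes from B minor. It is labeled bVII.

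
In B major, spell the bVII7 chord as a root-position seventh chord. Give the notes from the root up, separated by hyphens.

Scale degree 7 in B major is A#. bVII7 uses the lowered form, A, taken from B minor. Stacking thirds in B minor on A gives A–C#–E–G.

A-C#-E-G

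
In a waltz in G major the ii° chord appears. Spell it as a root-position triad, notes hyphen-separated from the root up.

ii° is built on scale degree 2, which is A in both G major and its parallel. In G minor the chord on A is A–C–Eb.

A-C-Eb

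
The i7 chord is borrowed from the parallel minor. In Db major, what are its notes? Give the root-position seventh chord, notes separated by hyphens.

i7 is built on scale degree 1, which is Db in both Db major and its parallel. In Db minor the chord on Db is Db–Fb–Ab–Cb.

Db-Fb-Ab-Cb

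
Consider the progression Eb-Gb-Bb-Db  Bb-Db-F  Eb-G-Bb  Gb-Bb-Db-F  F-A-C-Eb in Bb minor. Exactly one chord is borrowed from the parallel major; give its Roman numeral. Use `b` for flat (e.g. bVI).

The diatonic triads in Bb minor (with V from harmonic minor) are Bbm, Cdim, Db, Ebm, F, Gb, Ab. Eb–Gb–Bb–Db = Ebm7, Bb–Db–F = Bbm, Gb–Bb–Db–F = Gbmaj7 and F–A–C–Eb = F7 are all diatonic. Eb–G–Bb is not: scale degree 4 in Bb minor carries Ebm (iv). In Bb major the chord on that degree is Eb, so here it functions as IV, borrowed from the parallel major.

IV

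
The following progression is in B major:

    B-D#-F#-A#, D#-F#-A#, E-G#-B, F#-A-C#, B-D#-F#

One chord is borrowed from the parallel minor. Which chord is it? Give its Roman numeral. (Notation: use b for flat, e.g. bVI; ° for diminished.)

The diatonic triads in B major are B, C#m, D#m, E, F#, G#m, A#dim. B–D#–F#–A# = Bmaj7, D#–F#–A# = D#m, E–G#–B = E and B–D#–F# = B all belong to that set. F#–A–C# doesn't fit — on degree 5 B major would have F# (V). F#m is the degree-5 chord of B minor, so it is the borrowed v.

v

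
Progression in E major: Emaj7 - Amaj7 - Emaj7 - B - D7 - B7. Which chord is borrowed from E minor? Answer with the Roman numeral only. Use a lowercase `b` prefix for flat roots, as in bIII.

In E major the diatonic chords are E, F#m, G#m, A, B, C#m, D#dim. Emaj7, Amaj7, B and B7 are all diatonic. D7 (D–F#–A–C) doesn't fit — on degree 7 E major would have D#dim (vii°). D7 is the degree-7 chord of E minor, so it is the borrowed bVII7.

bVII7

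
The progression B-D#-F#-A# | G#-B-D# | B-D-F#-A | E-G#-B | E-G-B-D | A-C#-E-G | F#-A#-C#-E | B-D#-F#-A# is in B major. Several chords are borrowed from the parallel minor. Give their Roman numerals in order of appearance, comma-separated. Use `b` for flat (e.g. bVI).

i7, iv7, bVII7

B major has the diatonic set B, C#m, D#m, E, F#, G#m, A#dim. B–D#–F#–A# = Bmaj7, G#–B–D# = G#m, E–G#–B = E and F#–A#–C#–E = F#7 are all diatonic. B–D–F#–A is not: scale degree 1 in B major carries B (I). In B minor the chord on that degree is Bm7, so here it functions as i7, borrowed from the parallel minor. E–G–B–D doesn't fit — on degree 4 B major would have E (IV). Em7 is the degree-4 chord of B minor, so it is the borrowed iv7. But A–C#–E–G is foreign: the diatonic vii° on degree 7 is A#dim, whereas A7 comes from B minor. It is labeled bVII7.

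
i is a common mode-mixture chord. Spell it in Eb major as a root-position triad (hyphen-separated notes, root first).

The root, Eb, is scale degree 1 — the same note in Eb major and Eb minor; only the chord quality changes. Stacking thirds in Eb minor on Eb gives Eb–Gb–Bb.

Eb-Gb-Bb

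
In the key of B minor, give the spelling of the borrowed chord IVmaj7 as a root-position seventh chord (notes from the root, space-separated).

E G# B D#

The root, E, is scale degree 4 — the same note in B minor and B major; only the chord quality changes. Building the major-seventh chord from the parallel major on E: E–G#–B–D#.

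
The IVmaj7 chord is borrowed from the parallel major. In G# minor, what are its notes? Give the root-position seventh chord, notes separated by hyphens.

The root, C#, is scale degree 4 — the same note in G# minor and G# major; only the chord quality changes. Building the major-seventh chord from the parallel major on C#: C#–E#–G#–B#.

C#-E#-G#-B#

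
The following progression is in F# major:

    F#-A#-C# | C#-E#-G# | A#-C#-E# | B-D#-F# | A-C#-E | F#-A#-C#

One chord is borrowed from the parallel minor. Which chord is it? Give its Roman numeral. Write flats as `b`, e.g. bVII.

The diatonic triads in F# major are F#, G#m, A#m, B, C#, D#m, E#dim. F#–A#–C# = F#, C#–E#–G# = C#, A#–C#–E# = A#m and B–D#–F# = B are all diatonic. A–C#–E doesn't fit — on degree 3 F# major would have A#m (iii). A is the degree-3 chord of F# minor, so it is the borrowed bIII.

bIII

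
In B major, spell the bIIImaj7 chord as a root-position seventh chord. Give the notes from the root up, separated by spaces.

Scale degree 3 in B major is D#. bIIImaj7 uses the lowered form, D, taken from B minor. In B minor the chord on D is D–F#–A–C#.

D F# A C#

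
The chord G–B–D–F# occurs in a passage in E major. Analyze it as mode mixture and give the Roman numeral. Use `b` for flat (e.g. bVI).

G is the lowered form of scale degree 3 in E major (the diatonic degree 3 is G#). G–B–D–F# is a major-seventh chord — the form found in E minor, not the diatonic iii (G#m). Borrowed into E major it is written bIIImaj7.

bIIImaj7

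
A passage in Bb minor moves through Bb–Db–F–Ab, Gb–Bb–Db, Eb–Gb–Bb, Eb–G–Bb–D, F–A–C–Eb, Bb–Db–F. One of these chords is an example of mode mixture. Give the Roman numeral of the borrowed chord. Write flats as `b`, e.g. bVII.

IVmaj7

The diatonic triads in Bb minor (with V from harmonic minor) are Bbm, Cdim, Db, Ebm, F, Gb, Ab. Bb–Db–F–Ab = Bbm7, Gb–Bb–Db = Gb, Eb–Gb–Bb = Ebm, F–A–C–Eb = F7 and Bb–Db–F = Bbm all belong to that set. But Eb–G–Bb–D is foreign: the diatonic iv on degree 4 is Ebm, whereas Ebmaj7 comes from Bb major. It is labeled IVmaj7.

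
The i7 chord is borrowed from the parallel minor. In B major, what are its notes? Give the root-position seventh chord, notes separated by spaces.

B D F# A

The root, B, is scale degree 1 — the same note in B major and B minor; only the chord quality changes. Building the minor-seventh chord from the parallel minor on B: B–D–F#–A.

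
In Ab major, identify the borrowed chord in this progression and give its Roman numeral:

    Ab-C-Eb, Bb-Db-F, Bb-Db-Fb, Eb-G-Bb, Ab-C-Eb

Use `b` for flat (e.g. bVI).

The diatonic triads in Ab major are Ab, Bbm, Cm, Db, Eb, Fm, Gdim. Of the given chords, Ab–C–Eb = Ab, Bb–Db–F = Bbm and Eb–G–Bb = Eb are diatonic. But Bb–Db–Fb is foreign: the diatonic ii on degree 2 is Bbm, whereas Bbdim comes from Ab minor. It is labeled ii°.

ii°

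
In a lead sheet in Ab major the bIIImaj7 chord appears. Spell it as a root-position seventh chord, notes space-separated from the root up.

Cb Eb Gb Bb

The root of bIIImaj7 is the lowered 3rd degree: C becomes Cb. Stacking thirds in Ab minor on Cb gives Cb–Eb–Gb–Bb.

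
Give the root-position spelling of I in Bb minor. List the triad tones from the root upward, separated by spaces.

I is built on scale degree 1, which is Bb in both Bb minor and its parallel. Building the major chord from the parallel major on Bb: Bb–D–F.

Bb D F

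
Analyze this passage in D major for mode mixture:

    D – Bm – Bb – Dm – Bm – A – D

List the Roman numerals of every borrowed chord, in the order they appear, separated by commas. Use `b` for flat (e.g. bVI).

bVI, i

In D major the diatonic chords are D, Em, F#m, G, A, Bm, C#dim. Of the given chords, D, Bm and A are diatonic. But Bb (Bb–D–F) is foreign: the diatonic vi on degree 6 is Bm, whereas Bb comes from D minor. It is labeled bVI. But Dm (D–F–A) is foreign: the diatonic I on degree 1 is D, whereas Dm comes from D minor. It is labeled i.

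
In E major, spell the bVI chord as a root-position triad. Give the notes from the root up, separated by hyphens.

bVI is built on the lowered scale degree 6. In E major degree 6 is C#; lowered it becomes C. Stacking thirds in E minor on C gives C–E–G.

C-E-G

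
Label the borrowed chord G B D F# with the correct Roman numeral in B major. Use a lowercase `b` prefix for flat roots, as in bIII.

The root G is the lowered 6th scale degree — diatonically B major has G# there. Diatonically B major has G#m (vi) on that degree; G–B–D–F# is instead the major-seventh chord native to B minor, so it takes the label bVImaj7.

bVImaj7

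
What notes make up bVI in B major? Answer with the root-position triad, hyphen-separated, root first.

G-B-D

bVI is built on the lowered scale degree 6. In B major degree 6 is G#; lowered it becomes G. Stacking thirds in B minor on G gives G–B–D.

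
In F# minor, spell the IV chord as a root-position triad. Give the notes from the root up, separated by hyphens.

IV is built on scale degree 4, which is B in both F# minor and its parallel. In F# major the chord on B is B–D#–F#.

B-D#-F#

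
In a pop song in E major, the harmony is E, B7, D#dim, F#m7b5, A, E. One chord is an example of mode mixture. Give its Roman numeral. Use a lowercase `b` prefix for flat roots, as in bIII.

In E major the diatonic chords are E, F#m, G#m, A, B, C#m, D#dim. E, B7, D#dim and A are all diatonic. But F#m7b5 (F#–A–C–E) is foreign: the diatonic ii on degree 2 is F#m, whereas F#m7b5 comes from E minor. It is labeled iiø7.

iiø7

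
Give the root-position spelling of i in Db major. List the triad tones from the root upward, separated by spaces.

Db Fb Ab

i is built on scale degree 1, which is Db in both Db major and its parallel. Stacking thirds in Db minor on Db gives Db–Fb–Ab.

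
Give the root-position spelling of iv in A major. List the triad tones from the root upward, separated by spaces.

The root, D, is scale degree 4 — the same note in A major and A minor; only the chord quality changes. Stacking thirds in A minor on D gives D–F–A.

D F A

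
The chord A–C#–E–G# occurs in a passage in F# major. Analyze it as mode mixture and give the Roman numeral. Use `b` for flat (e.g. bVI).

bIIImaj7

The root A is the lowered 3rd scale degree — diatonically F# major has A# there. The diatonic chord on degree 3 would be A#m (iii), but A–C#–E–G# is the major-seventh chord from F# minor. As a borrowed chord it is labeled bIIImaj7.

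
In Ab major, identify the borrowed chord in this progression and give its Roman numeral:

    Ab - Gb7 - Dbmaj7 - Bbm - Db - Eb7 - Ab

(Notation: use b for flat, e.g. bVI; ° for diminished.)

Ab major has the diatonic set Ab, Bbm, Cm, Db, Eb, Fm, Gdim. Ab, Dbmaj7, Bbm, Db and Eb7 all belong to that set. Gb7 (Gb–Bb–Db–Fb) is not: scale degree 7 in Ab major carries Gdim (vii°). In Ab minor the chord on that degree is Gb7, so here it functions as bVII7, borrowed from the parallel minor.

bVII7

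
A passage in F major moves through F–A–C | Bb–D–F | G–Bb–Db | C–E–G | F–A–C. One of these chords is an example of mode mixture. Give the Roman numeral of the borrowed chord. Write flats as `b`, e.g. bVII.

ii°

F major has the diatonic set F, Gm, Am, Bb, C, Dm, Edim. Of the given chords, F–A–C = F, Bb–D–F = Bb and C–E–G = C are diatonic. G–Bb–Db is not: scale degree 2 in F major carries Gm (ii). In F minor the chord on that degree is Gdim, so here it functions as ii°, borrowed from the parallel minor.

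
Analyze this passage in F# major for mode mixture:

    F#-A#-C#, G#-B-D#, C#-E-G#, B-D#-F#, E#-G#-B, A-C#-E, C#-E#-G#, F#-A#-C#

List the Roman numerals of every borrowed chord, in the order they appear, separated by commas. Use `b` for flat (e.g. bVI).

F# major has the diatonic set F#, G#m, A#m, B, C#, D#m, E#dim. Of the given chords, F#–A#–C# = F#, G#–B–D# = G#m, B–D#–F# = B, E#–G#–B = E#dim and C#–E#–G# = C# are diatonic. C#–E–G# is not: scale degree 5 in F# major carries C# (V). In F# minor the chord on that degree is C#m, so here it functions as v, borrowed from the parallel minor. A–C#–E doesn't fit — on degree 3 F# major would have A#m (iii). A is the degree-3 chord of F# minor, so it is the borrowed bIII.

v, bIII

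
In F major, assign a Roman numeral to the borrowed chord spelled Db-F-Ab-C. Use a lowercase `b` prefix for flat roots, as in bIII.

bVImaj7

Db is the lowered form of scale degree 6 in F major (the diatonic degree 6 is D). Diatonically F major has Dm (vi) on that degree; Db–F–Ab–C is instead the major-seventh chord native to F minor, so it takes the label bVImaj7.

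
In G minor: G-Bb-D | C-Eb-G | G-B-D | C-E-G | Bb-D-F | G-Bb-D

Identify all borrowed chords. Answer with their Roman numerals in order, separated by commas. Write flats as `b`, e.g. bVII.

I, IV

In G minor (with V from harmonic minor) the diatonic chords are Gm, Adim, Bb, Cm, D, Eb, F. Of the given chords, G–Bb–D = Gm, C–Eb–G = Cm and Bb–D–F = Bb are diatonic. G–B–D is not: scale degree 1 in G minor carries Gm (i). In G major the chord on that degree is G, so here it functions as I, borrowed from the parallel major. But C–E–G is foreign: the diatonic iv on degree 4 is Cm, whereas C comes from G major. It is labeled IV.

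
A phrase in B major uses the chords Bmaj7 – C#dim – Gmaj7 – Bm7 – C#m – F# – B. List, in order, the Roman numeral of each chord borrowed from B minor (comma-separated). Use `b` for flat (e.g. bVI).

ii°, bVImaj7, i7

The diatonic triads in B major are B, C#m, D#m, E, F#, G#m, A#dim. Of the given chords, Bmaj7, C#m, F# and B are diatonic. C#dim (C#–E–G) is not: scale degree 2 in B major carries C#m (ii). In B minor the chord on that degree is C#dim, so here it functions as ii°, borrowed from the parallel minor. Gmaj7 (G–B–D–F#) doesn't fit — on degree 6 B major would have G#m (vi). Gmaj7 is the degree-6 chord of B minor, so it is the borrowed bVImaj7. But Bm7 (B–D–F#–A) is foreign: the diatonic I on degree 1 is B, whereas Bm7 comes from B minor. It is labeled i7.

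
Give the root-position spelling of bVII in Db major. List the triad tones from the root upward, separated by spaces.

The root of bVII is the lowered 7th degree: C becomes Cb. Building the major chord from the parallel minor on Cb: Cb–Eb–Gb.

Cb Eb Gb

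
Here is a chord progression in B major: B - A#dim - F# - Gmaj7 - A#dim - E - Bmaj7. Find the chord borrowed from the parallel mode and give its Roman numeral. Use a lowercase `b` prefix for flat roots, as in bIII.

B major has the diatonic set B, C#m, D#m, E, F#, G#m, A#dim. Of the given chords, B, A#dim, F#, E and Bmaj7 are diatonic. Gmaj7 (G–B–D–F#) doesn't fit — on degree 6 B major would have G#m (vi). Gmaj7 is the degree-6 chord of B minor, so it is the borrowed bVImaj7.

bVImaj7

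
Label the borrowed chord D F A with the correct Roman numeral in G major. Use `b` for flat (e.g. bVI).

v

The root D is the diatonic 5th degree of G major; the borrowing shows in the chord quality. D–F–A is a minor chord — the form found in G minor, not the diatonic V (D). Borrowed into G major it is written v.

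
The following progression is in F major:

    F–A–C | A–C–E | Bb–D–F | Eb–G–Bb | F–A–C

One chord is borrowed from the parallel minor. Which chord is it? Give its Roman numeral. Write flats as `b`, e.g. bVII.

The diatonic triads in F major are F, Gm, Am, Bb, C, Dm, Edim. F–A–C = F, A–C–E = Am and Bb–D–F = Bb are all diatonic. Eb–G–Bb is not: scale degree 7 in F major carries Edim (vii°). In F minor the chord on that degree is Eb, so here it functions as bVII, borrowed from the parallel minor.

bVII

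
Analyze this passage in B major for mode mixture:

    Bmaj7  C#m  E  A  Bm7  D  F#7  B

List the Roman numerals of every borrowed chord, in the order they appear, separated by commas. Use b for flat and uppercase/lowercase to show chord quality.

B major has the diatonic set B, C#m, D#m, E, F#, G#m, A#dim. Of the given chords, Bmaj7, C#m, E, F#7 and B are diatonic. But A (A–C#–E) is foreign: the diatonic vii° on degree 7 is A#dim, whereas A comes from B minor. It is labeled bVII. Bm7 (B–D–F#–A) doesn't fit — on degree 1 B major would have B (I). Bm7 is the degree-1 chord of B minor, so it is the borrowed i7. But D (D–F#–A) is foreign: the diatonic iii on degree 3 is D#m, whereas D comes from B minor. It is labeled bIII.

bVII, i7, bIII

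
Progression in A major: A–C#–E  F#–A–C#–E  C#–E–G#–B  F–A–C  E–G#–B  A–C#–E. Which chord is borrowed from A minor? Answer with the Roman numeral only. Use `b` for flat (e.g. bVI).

bVI

A major has the diatonic set A, Bm, C#m, D, E, F#m, G#dim. A–C#–E = A, F#–A–C#–E = F#m7, C#–E–G#–B = C#m7 and E–G#–B = E are all diatonic. But F–A–C is foreign: the diatonic vi on degree 6 is F#m, whereas F comes from A minor. It is labeled bVI.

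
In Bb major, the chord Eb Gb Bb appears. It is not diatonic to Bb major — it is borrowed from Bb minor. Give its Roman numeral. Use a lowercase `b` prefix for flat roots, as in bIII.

iv

The root Eb is the diatonic 4th degree of Bb major; the borrowing shows in the chord quality. Eb–Gb–Bb is a minor chord — the form found in Bb minor, not the diatonic IV (Eb). Borrowed into Bb major it is written iv.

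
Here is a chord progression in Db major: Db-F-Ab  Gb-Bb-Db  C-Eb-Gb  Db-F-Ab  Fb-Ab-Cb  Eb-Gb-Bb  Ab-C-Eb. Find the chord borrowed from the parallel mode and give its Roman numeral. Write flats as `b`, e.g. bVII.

bIII

In Db major the diatonic chords are Db, Ebm, Fm, Gb, Ab, Bbm, Cdim. Db–F–Ab = Db, Gb–Bb–Db = Gb, C–Eb–Gb = Cdim, Eb–Gb–Bb = Ebm and Ab–C–Eb = Ab are all diatonic. Fb–Ab–Cb is not: scale degree 3 in Db major carries Fm (iii). In Db minor the chord on that degree is Fb, so here it functions as bIII, borrowed from the parallel minor.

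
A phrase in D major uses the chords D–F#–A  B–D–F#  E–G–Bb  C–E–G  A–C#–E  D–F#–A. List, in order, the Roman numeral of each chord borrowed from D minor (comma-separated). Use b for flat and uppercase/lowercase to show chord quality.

ii°, bVII

D major has the diatonic set D, Em, F#m, G, A, Bm, C#dim. D–F#–A = D, B–D–F# = Bm and A–C#–E = A all belong to that set. But E–G–Bb is foreign: the diatonic ii on degree 2 is Em, whereas Edim comes from D minor. It is labeled ii°. But C–E–G is foreign: the diatonic vii° on degree 7 is C#dim, whereas C comes from D minor. It is labeled bVII.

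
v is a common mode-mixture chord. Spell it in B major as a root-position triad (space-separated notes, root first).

F# A C#

v is built on scale degree 5, which is F# in both B major and its parallel. In B minor the chord on F# is F#–A–C#.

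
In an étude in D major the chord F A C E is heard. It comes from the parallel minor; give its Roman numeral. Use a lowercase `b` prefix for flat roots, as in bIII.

bIIImaj7

The root F is the lowered 3rd scale degree — diatonically D major has F# there. The diatonic chord on degree 3 would be F#m (iii), but F–A–C–E is the major-seventh chord from D minor. As a borrowed chord it is labeled bIIImaj7.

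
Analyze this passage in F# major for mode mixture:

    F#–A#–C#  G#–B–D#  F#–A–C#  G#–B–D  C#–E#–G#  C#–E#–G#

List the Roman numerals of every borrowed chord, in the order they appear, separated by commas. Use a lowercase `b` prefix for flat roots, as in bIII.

The diatonic triads in F# major are F#, G#m, A#m, B, C#, D#m, E#dim. F#–A#–C# = F#, G#–B–D# = G#m and C#–E#–G# = C# all belong to that set. F#–A–C# doesn't fit — on degree 1 F# major would have F# (I). F#m is the degree-1 chord of F# minor, so it is the borrowed i. G#–B–D is not: scale degree 2 in F# major carries G#m (ii). In F# minor the chord on that degree is G#dim, so here it functions as ii°, borrowed from the parallel minor.

i, ii°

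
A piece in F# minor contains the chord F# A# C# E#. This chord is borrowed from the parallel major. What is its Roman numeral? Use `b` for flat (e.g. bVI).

The root F# is the diatonic 1st degree of F# minor; the borrowing shows in the chord quality. Diatonically F# minor has F#m (i) on that degree; F#–A#–C#–E# is instead the major-seventh chord native to F# major, so it takes the label Imaj7.

Imaj7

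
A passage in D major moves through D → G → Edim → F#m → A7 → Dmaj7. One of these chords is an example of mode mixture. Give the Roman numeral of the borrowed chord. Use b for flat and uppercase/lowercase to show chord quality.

D major has the diatonic set D, Em, F#m, G, A, Bm, C#dim. D, G, F#m, A7 and Dmaj7 all belong to that set. But Edim (E–G–Bb) is foreign: the diatonic ii on degree 2 is Em, whereas Edim comes from D minor. It is labeled ii°.

ii°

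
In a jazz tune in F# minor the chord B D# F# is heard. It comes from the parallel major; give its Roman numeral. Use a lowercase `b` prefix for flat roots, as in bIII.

IV

The root B is the diatonic 4th degree of F# minor; the borrowing shows in the chord quality. The diatonic chord on degree 4 would be Bm (iv), but B–D#–F# is the major chord from F# major. As a borrowed chord it is labeled IV.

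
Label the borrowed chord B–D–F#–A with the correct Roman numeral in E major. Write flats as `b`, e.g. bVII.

B is scale degree 5 in E major. B–D–F#–A is a minor-seventh chord — the form found in E minor, not the diatonic V (B). Borrowed into E major it is written v7.

v7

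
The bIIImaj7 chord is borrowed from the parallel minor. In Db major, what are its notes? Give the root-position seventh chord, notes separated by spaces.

Scale degree 3 in Db major is F. bIIImaj7 uses the lowered form, Fb, taken from Db minor. In Db minor the chord on Fb is Fb–Ab–Cb–Eb.

Fb Ab Cb Eb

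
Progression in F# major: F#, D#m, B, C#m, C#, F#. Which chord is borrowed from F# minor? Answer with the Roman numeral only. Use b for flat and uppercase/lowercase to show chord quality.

In F# major the diatonic chords are F#, G#m, A#m, B, C#, D#m, E#dim. F#, D#m, B and C# are all diatonic. But C#m (C#–E–G#) is foreign: the diatonic V on degree 5 is C#, whereas C#m comes from F# minor. It is labeled v.

v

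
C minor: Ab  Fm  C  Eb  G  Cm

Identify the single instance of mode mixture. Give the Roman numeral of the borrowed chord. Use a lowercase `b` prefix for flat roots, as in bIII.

I

The diatonic triads in C minor (with V from harmonic minor) are Cm, Ddim, Eb, Fm, G, Ab, Bb. Ab, Fm, Eb, G and Cm are all diatonic. C (C–E–G) is not: scale degree 1 in C minor carries Cm (i). In C major the chord on that degree is C, so here it functions as I, borrowed from the parallel major.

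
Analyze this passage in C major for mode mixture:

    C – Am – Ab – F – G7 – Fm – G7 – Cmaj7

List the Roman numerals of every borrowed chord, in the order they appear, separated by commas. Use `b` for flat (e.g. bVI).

The diatonic triads in C major are C, Dm, Em, F, G, Am, Bdim. Of the given chords, C, Am, F, G7 and Cmaj7 are diatonic. Ab (Ab–C–Eb) is not: scale degree 6 in C major carries Am (vi). In C minor the chord on that degree is Ab, so here it functions as bVI, borrowed from the parallel minor. Fm (F–Ab–C) is not: scale degree 4 in C major carries F (IV). In C minor the chord on that degree is Fm, so here it functions as iv, borrowed from the parallel minor.

bVI, iv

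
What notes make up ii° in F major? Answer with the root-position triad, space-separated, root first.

The root, G, is scale degree 2 — the same note in F major and F minor; only the chord quality changes. In F minor the chord on G is G–Bb–Db.

G Bb Db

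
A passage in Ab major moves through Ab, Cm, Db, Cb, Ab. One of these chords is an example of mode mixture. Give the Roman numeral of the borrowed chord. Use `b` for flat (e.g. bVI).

Ab major has the diatonic set Ab, Bbm, Cm, Db, Eb, Fm, Gdim. Ab, Cm and Db are all diatonic. Cb (Cb–Eb–Gb) doesn't fit — on degree 3 Ab major would have Cm (iii). Cb is the degree-3 chord of Ab minor, so it is the borrowed bIII.

bIII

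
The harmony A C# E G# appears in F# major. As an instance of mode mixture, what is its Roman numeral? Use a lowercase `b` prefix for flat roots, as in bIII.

The root A is the lowered 3rd scale degree — diatonically F# major has A# there. Diatonically F# major has A#m (iii) on that degree; A–C#–E–G# is instead the major-seventh chord native to F# minor, so it takes the label bIIImaj7.

bIIImaj7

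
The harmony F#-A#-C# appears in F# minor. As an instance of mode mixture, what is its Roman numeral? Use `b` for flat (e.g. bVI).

I

F# is scale degree 1 in F# minor. Diatonically F# minor has F#m (i) on that degree; F#–A#–C# is instead the major chord native to F# major, so it takes the label I.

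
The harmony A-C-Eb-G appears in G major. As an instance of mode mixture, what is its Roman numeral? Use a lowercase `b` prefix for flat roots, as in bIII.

iiø7

A is scale degree 2 in G major. Diatonically G major has Am (ii) on that degree; A–C–Eb–G is instead the half-diminished-seventh chord native to G minor, so it takes the label iiø7.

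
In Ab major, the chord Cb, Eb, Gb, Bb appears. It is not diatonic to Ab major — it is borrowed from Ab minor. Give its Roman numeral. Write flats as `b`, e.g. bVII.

bIIImaj7

In Ab major scale degree 3 is C; Cb is its lowered form, from Ab minor. Cb–Eb–Gb–Bb is a major-seventh chord — the form found in Ab minor, not the diatonic iii (Cm). Borrowed into Ab major it is written bIIImaj7.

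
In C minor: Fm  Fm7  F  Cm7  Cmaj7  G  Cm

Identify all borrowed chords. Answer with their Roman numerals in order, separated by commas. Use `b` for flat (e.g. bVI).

In C minor (with V from harmonic minor) the diatonic chords are Cm, Ddim, Eb, Fm, G, Ab, Bb. Fm, Fm7, Cm7, G and Cm all belong to that set. F (F–A–C) doesn't fit — on degree 4 C minor would have Fm (iv). F is the degree-4 chord of C major, so it is the borrowed IV. Cmaj7 (C–E–G–B) doesn't fit — on degree 1 C minor would have Cm (i). Cmaj7 is the degree-1 chord of C major, so it is the borrowed Imaj7.

IV, Imaj7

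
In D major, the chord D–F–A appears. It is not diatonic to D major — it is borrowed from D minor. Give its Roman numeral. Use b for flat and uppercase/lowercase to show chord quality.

i

D is scale degree 1 in D major. D–F–A is a minor chord — the form found in D minor, not the diatonic I (D). Borrowed into D major it is written i.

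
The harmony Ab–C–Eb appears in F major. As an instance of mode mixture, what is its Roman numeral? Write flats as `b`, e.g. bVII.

In F major scale degree 3 is A; Ab is its lowered form, from F minor. Diatonically F major has Am (iii) on that degree; Ab–C–Eb is instead the major chord native to F minor, so it takes the label bIII.

bIII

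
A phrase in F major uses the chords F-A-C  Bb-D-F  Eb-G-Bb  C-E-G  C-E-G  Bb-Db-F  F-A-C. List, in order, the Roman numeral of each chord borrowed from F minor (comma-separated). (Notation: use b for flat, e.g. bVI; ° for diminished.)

bVII, iv

In F major the diatonic chords are F, Gm, Am, Bb, C, Dm, Edim. Of the given chords, F–A–C = F, Bb–D–F = Bb and C–E–G = C are diatonic. Eb–G–Bb is not: scale degree 7 in F major carries Edim (vii°). In F minor the chord on that degree is Eb, so here it functions as bVII, borrowed from the parallel minor. But Bb–Db–F is foreign: the diatonic IV on degree 4 is Bb, whereas Bbm comes from F minor. It is labeled iv.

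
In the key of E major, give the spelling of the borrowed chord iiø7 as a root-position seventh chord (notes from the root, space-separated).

F# A C E

iiø7 is built on scale degree 2, which is F# in both E major and its parallel. Stacking thirds in E minor on F# gives F#–A–C–E.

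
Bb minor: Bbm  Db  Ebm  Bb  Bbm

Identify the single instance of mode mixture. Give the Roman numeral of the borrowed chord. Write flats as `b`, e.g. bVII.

I

In Bb minor (with V from harmonic minor) the diatonic chords are Bbm, Cdim, Db, Ebm, F, Gb, Ab. Bbm, Db and Ebm are all diatonic. Bb (Bb–D–F) is not: scale degree 1 in Bb minor carries Bbm (i). In Bb major the chord on that degree is Bb, so here it functions as I, borrowed from the parallel major.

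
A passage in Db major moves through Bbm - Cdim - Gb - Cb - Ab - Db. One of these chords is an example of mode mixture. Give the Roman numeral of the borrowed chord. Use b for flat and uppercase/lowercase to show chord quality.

In Db major the diatonic chords are Db, Ebm, Fm, Gb, Ab, Bbm, Cdim. Bbm, Cdim, Gb, Ab and Db are all diatonic. But Cb (Cb–Eb–Gb) is foreign: the diatonic vii° on degree 7 is Cdim, whereas Cb comes from Db minor. It is labeled bVII.

bVII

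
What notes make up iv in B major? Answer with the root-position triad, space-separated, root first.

E G B

The root, E, is scale degree 4 — the same note in B major and B minor; only the chord quality changes. In B minor the chord on E is E–G–B.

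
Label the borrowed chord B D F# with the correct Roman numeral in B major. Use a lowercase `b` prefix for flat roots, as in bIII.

The root B is the diatonic 1st degree of B major; the borrowing shows in the chord quality. B–D–F# is a minor chord — the form found in B minor, not the diatonic I (B). Borrowed into B major it is written i.

i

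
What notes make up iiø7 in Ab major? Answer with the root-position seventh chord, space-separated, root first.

Bb Db Fb Ab

iiø7 is built on scale degree 2, which is Bb in both Ab major and its parallel. Stacking thirds in Ab minor on Bb gives Bb–Db–Fb–Ab.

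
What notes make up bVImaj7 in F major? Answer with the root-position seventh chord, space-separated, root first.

The root of bVImaj7 is the lowered 6th degree: D becomes Db. Stacking thirds in F minor on Db gives Db–F–Ab–C.

Db F Ab C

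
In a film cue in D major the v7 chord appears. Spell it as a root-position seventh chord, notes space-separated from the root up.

A C E G

The root, A, is scale degree 5 — the same note in D major and D minor; only the chord quality changes. Building the minor-seventh chord from the parallel minor on A: A–C–E–G.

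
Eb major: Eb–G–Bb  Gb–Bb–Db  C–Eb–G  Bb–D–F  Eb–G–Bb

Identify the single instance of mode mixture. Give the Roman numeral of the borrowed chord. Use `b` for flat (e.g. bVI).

In Eb major the diatonic chords are Eb, Fm, Gm, Ab, Bb, Cm, Ddim. Of the given chords, Eb–G–Bb = Eb, C–Eb–G = Cm and Bb–D–F = Bb are diatonic. Gb–Bb–Db doesn't fit — on degree 3 Eb major would have Gm (iii). Gb is the degree-3 chord of Eb minor, so it is the borrowed bIII.

bIII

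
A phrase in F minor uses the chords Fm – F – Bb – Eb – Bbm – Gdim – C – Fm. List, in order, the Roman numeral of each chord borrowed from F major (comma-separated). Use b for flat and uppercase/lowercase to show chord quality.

I, IV

In F minor (with V from harmonic minor) the diatonic chords are Fm, Gdim, Ab, Bbm, C, Db, Eb. Fm, Eb, Bbm, Gdim and C all belong to that set. F (F–A–C) doesn't fit — on degree 1 F minor would have Fm (i). F is the degree-1 chord of F major, so it is the borrowed I. But Bb (Bb–D–F) is foreign: the diatonic iv on degree 4 is Bbm, whereas Bb comes from F major. It is labeled IV.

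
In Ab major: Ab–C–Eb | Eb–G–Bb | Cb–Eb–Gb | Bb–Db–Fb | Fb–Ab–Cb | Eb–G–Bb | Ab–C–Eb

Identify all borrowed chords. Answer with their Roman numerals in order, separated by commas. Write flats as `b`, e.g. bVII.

bIII, ii°, bVI

Ab major has the diatonic set Ab, Bbm, Cm, Db, Eb, Fm, Gdim. Ab–C–Eb = Ab and Eb–G–Bb = Eb both belong to that set. Cb–Eb–Gb doesn't fit — on degree 3 Ab major would have Cm (iii). Cb is the degree-3 chord of Ab minor, so it is the borrowed bIII. Bb–Db–Fb is not: scale degree 2 in Ab major carries Bbm (ii). In Ab minor the chord on that degree is Bbdim, so here it functions as ii°, borrowed from the parallel minor. But Fb–Ab–Cb is foreign: the diatonic vi on degree 6 is Fm, whereas Fb comes from Ab minor. It is labeled bVI.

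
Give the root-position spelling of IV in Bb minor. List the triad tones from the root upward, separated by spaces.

Eb G Bb

The root, Eb, is scale degree 4 — the same note in Bb minor and Bb major; only the chord quality changes. Stacking thirds in Bb major on Eb gives Eb–G–Bb.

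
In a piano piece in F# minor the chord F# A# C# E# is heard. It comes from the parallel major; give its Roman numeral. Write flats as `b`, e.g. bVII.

F# is scale degree 1 in F# minor. Diatonically F# minor has F#m (i) on that degree; F#–A#–C#–E# is instead the major-seventh chord native to F# major, so it takes the label Imaj7.

Imaj7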